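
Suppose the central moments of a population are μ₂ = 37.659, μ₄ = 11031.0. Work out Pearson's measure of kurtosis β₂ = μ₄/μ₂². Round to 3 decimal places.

7.778

μ₂² = 37.659² = 1418.20028
μ₄/μ₂² = 11031.0 / 1418.20028 = 7.77817
β₂ ≈ 7.778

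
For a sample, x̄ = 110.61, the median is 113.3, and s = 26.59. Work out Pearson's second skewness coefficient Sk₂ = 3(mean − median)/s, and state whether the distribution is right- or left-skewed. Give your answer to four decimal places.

-0.3035, left-skewed

Sk₂ = 3(110.61 − 113.3) / 26.59 = 3 × -2.6900 / 26.59
    = -8.0700 / 26.59 ≈ -0.3035
Sk₂ < 0 ⇒ mean < median ⇒ left-skewed (negative skew).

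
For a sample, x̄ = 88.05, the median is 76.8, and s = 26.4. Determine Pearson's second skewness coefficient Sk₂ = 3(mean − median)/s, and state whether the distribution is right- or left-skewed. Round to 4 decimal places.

Sk₂ = 3(88.05 − 76.8) / 26.4 = 3 × 11.2500 / 26.4
    = 33.7500 / 26.4 ≈ 1.2784
Sk₂ > 0 ⇒ mean > median ⇒ right-skewed (positive skew).

1.2784, right-skewed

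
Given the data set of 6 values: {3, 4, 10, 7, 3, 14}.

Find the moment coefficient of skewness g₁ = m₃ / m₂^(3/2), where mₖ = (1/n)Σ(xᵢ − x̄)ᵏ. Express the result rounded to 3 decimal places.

x̄ = (3 + 4 + 10 + 7 + 3 + 14) / 6 = 6.8333
deviations (xᵢ − x̄): -3.8333, -2.8333, 3.1667, 0.1667, -3.8333, 7.1667
Σ(xᵢ − x̄)² = 98.8333 ⇒ m₂ = 98.8333/6 = 16.47222
Σ(xᵢ − x̄)³ = 264.4444 ⇒ m₃ = 264.4444/6 = 44.07407
m₂^(3/2) = 16.47222^(1.5) = 66.85414
g₁ = m₃ / m₂^(3/2) = 44.07407 / 66.85414 ≈ 0.659

0.659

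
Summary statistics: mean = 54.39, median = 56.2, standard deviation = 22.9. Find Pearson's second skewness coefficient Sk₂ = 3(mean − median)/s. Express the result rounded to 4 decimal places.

-0.2371

Sk₂ = 3(54.39 − 56.2) / 22.9 = 3 × -1.8100 / 22.9
    = -5.4300 / 22.9 ≈ -0.2371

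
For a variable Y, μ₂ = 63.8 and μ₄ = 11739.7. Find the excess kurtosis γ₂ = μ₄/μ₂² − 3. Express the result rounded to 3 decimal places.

μ₂² = 63.8² = 4070.44000
μ₄/μ₂² = 11739.7 / 4070.44000 = 2.88414
γ₂ = 2.88414 − 3 ≈ -0.116

-0.116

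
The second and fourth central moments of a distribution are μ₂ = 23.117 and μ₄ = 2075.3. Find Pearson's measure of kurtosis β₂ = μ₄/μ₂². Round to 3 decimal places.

μ₂² = 23.117² = 534.39569
μ₄/μ₂² = 2075.3 / 534.39569 = 3.88345
β₂ ≈ 3.883

3.883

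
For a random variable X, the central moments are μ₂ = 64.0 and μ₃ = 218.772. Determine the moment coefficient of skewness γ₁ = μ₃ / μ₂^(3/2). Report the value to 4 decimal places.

0.4273

σ = √μ₂ = √64.0 = 8.00000
σ³ = μ₂^(3/2) = 512.00000
γ₁ = μ₃/σ³ = 218.772 / 512.00000 ≈ 0.4273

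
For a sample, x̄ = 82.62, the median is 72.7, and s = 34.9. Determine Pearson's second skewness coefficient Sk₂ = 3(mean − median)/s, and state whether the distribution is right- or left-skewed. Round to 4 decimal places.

0.8527, right-skewed

Sk₂ = 3(82.62 − 72.7) / 34.9 = 3 × 9.9200 / 34.9
    = 29.7600 / 34.9 ≈ 0.8527
Sk₂ > 0 ⇒ mean > median ⇒ right-skewed (positive skew).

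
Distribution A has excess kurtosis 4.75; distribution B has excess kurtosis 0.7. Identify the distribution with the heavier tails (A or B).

A

Higher excess kurtosis ⇒ heavier tails relative to the normal distribution.
4.75 vs 0.7: the larger is 4.75, so A has heavier tails.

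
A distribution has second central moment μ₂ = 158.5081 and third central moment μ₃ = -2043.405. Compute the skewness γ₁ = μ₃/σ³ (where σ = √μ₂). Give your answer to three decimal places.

σ = √μ₂ = √158.5081 = 12.59000
σ³ = μ₂^(3/2) = 1995.61698
γ₁ = μ₃/σ³ = -2043.405 / 1995.61698 ≈ -1.024

-1.024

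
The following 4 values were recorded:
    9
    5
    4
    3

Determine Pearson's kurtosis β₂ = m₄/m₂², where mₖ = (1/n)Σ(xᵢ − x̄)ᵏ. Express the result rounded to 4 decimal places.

2.0980

x̄ = 5.2500
Σ(xᵢ − x̄)² = 20.7500 ⇒ m₂ = 5.18750
Σ(xᵢ − x̄)⁴ = 225.8281 ⇒ m₄ = 56.45703
m₂² = 26.91016
β₂ = m₄/m₂² = 56.45703 / 26.91016 ≈ 2.0980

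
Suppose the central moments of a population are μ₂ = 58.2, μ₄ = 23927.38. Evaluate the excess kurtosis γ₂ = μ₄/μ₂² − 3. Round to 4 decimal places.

4.0640

μ₂² = 58.2² = 3387.24000
μ₄/μ₂² = 23927.38 / 3387.24000 = 7.06398
γ₂ = 7.06398 − 3 ≈ 4.0640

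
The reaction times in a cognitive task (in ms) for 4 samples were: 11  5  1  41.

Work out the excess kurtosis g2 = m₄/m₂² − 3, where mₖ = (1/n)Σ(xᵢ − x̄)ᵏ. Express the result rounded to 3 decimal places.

-0.805

x̄ = 14.5000
Σ(xᵢ − x̄)² = 987.0000 ⇒ m₂ = 246.75000
Σ(xᵢ − x̄)⁴ = 534665.2500 ⇒ m₄ = 133666.31250
m₂² = 60885.56250
g2 = m₄/m₂² − 3 = 2.19537 − 3 ≈ -0.805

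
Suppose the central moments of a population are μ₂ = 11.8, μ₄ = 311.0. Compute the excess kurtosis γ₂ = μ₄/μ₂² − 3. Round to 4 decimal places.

-0.7664

μ₂² = 11.8² = 139.24000
μ₄/μ₂² = 311.0 / 139.24000 = 2.23355
γ₂ = 2.23355 − 3 ≈ -0.7664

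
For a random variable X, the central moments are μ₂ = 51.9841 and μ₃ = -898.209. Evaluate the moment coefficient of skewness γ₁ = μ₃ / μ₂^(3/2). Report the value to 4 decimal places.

σ = √μ₂ = √51.9841 = 7.21000
σ³ = μ₂^(3/2) = 374.80536
γ₁ = μ₃/σ³ = -898.209 / 374.80536 ≈ -2.3965

-2.3965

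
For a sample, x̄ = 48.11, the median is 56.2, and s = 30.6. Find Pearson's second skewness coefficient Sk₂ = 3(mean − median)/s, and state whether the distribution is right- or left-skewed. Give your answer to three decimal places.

Sk₂ = 3(48.11 − 56.2) / 30.6 = 3 × -8.0900 / 30.6
    = -24.2700 / 30.6 ≈ -0.793
Sk₂ < 0 ⇒ mean < median ⇒ left-skewed (negative skew).

-0.793, left-skewed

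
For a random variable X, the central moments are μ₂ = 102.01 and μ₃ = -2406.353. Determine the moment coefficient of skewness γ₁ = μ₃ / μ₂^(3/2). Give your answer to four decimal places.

-2.3356

σ = √μ₂ = √102.01 = 10.10000
σ³ = μ₂^(3/2) = 1030.30100
γ₁ = μ₃/σ³ = -2406.353 / 1030.30100 ≈ -2.3356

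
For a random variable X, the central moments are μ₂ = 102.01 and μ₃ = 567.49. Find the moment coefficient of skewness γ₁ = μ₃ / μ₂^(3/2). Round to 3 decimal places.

σ = √μ₂ = √102.01 = 10.10000
σ³ = μ₂^(3/2) = 1030.30100
γ₁ = μ₃/σ³ = 567.49 / 1030.30100 ≈ 0.551

0.551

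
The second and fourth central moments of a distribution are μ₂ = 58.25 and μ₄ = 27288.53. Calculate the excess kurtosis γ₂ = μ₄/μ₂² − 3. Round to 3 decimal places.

μ₂² = 58.25² = 3393.06250
μ₄/μ₂² = 27288.53 / 3393.06250 = 8.04245
γ₂ = 8.04245 − 3 ≈ 5.042

5.042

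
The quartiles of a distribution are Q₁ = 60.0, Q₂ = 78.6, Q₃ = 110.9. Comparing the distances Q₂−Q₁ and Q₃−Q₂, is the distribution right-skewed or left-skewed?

Q₂ − Q₁ = 18.6;  Q₃ − Q₂ = 32.3
Q₃ − Q₂ > Q₂ − Q₁ ⇒ the upper half is more spread out ⇒ right-skewed.

right-skewed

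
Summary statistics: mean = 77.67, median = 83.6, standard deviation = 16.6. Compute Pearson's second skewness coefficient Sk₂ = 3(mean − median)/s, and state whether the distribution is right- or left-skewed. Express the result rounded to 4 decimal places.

-1.0717, left-skewed

Sk₂ = 3(77.67 − 83.6) / 16.6 = 3 × -5.9300 / 16.6
    = -17.7900 / 16.6 ≈ -1.0717
Sk₂ < 0 ⇒ mean < median ⇒ left-skewed (negative skew).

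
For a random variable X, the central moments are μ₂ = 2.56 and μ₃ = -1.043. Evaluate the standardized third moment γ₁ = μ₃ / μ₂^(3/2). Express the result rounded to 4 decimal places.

σ = √μ₂ = √2.56 = 1.60000
σ³ = μ₂^(3/2) = 4.09600
γ₁ = μ₃/σ³ = -1.043 / 4.09600 ≈ -0.2546

-0.2546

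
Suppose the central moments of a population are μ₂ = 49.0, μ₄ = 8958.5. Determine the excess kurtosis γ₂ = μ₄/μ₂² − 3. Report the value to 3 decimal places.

0.731

μ₂² = 49.0² = 2401.00000
μ₄/μ₂² = 8958.5 / 2401.00000 = 3.73115
γ₂ = 3.73115 − 3 ≈ 0.731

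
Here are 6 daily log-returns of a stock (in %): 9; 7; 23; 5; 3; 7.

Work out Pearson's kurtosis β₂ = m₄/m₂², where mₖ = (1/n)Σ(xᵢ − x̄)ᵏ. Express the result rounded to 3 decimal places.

3.662

x̄ = 9.0000
Σ(xᵢ − x̄)² = 256.0000 ⇒ m₂ = 42.66667
Σ(xᵢ − x̄)⁴ = 40000.0000 ⇒ m₄ = 6666.66667
m₂² = 1820.44444
β₂ = m₄/m₂² = 6666.66667 / 1820.44444 ≈ 3.662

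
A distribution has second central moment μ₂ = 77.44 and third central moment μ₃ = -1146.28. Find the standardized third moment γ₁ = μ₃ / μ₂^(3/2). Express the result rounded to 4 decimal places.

σ = √μ₂ = √77.44 = 8.80000
σ³ = μ₂^(3/2) = 681.47200
γ₁ = μ₃/σ³ = -1146.28 / 681.47200 ≈ -1.6821

-1.6821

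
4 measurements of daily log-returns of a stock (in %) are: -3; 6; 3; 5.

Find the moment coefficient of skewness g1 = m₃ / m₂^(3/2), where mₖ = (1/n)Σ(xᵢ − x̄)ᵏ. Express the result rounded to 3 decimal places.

x̄ = (-3 + 6 + 3 + 5) / 4 = 2.7500
deviations (xᵢ − x̄): -5.7500, 3.2500, 0.2500, 2.2500
Σ(xᵢ − x̄)² = 48.7500 ⇒ m₂ = 48.7500/4 = 12.18750
Σ(xᵢ − x̄)³ = -144.3750 ⇒ m₃ = -144.3750/4 = -36.09375
m₂^(3/2) = 12.18750^(1.5) = 42.54729
g1 = m₃ / m₂^(3/2) = -36.09375 / 42.54729 ≈ -0.848

-0.848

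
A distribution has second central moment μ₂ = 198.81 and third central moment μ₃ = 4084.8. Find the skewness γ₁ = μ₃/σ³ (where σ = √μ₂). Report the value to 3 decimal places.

σ = √μ₂ = √198.81 = 14.10000
σ³ = μ₂^(3/2) = 2803.22100
γ₁ = μ₃/σ³ = 4084.8 / 2803.22100 ≈ 1.457

1.457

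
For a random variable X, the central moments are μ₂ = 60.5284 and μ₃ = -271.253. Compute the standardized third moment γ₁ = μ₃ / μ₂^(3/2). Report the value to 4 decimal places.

-0.5760

σ = √μ₂ = √60.5284 = 7.78000
σ³ = μ₂^(3/2) = 470.91095
γ₁ = μ₃/σ³ = -271.253 / 470.91095 ≈ -0.5760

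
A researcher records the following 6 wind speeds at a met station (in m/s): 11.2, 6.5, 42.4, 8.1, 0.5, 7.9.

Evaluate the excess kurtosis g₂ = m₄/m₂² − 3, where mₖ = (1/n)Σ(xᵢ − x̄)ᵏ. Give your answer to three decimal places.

x̄ = 12.7667
Σ(xᵢ − x̄)² = 1115.7933 ⇒ m₂ = 185.96556
Σ(xᵢ − x̄)⁴ = 796345.1268 ⇒ m₄ = 132724.18780
m₂² = 34583.18785
g₂ = m₄/m₂² − 3 = 3.83782 − 3 ≈ 0.838

0.838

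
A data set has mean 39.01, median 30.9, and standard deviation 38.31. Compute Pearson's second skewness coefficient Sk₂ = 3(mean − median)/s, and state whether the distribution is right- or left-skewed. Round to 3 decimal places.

0.635, right-skewed

Sk₂ = 3(39.01 − 30.9) / 38.31 = 3 × 8.1100 / 38.31
    = 24.3300 / 38.31 ≈ 0.635
Sk₂ > 0 ⇒ mean > median ⇒ right-skewed (positive skew).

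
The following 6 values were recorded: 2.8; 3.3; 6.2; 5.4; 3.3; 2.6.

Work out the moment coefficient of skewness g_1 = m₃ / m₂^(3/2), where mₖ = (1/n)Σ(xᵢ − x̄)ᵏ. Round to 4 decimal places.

x̄ = (2.8 + 3.3 + 6.2 + 5.4 + 3.3 + 2.6) / 6 = 3.9333
deviations (xᵢ − x̄): -1.1333, -0.6333, 2.2667, 1.4667, -0.6333, -1.3333
Σ(xᵢ − x̄)² = 11.1533 ⇒ m₂ = 11.1533/6 = 1.85889
Σ(xᵢ − x̄)³ = 10.4664 ⇒ m₃ = 10.4664/6 = 1.74441
m₂^(3/2) = 1.85889^(1.5) = 2.53443
g_1 = m₃ / m₂^(3/2) = 1.74441 / 2.53443 ≈ 0.6883

0.6883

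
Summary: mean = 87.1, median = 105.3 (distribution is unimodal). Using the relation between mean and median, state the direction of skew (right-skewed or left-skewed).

mean − median = 87.1 − 105.3 = -18.2
mean < median ⇒ the longer tail is on the left ⇒ left-skewed (negatively skewed).

left-skewed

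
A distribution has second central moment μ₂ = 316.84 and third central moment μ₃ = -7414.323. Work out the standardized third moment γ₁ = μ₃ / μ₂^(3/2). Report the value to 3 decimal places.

-1.315

σ = √μ₂ = √316.84 = 17.80000
σ³ = μ₂^(3/2) = 5639.75200
γ₁ = μ₃/σ³ = -7414.323 / 5639.75200 ≈ -1.315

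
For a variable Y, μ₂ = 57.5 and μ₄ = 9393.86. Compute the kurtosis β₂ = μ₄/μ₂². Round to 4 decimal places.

μ₂² = 57.5² = 3306.25000
μ₄/μ₂² = 9393.86 / 3306.25000 = 2.84124
β₂ ≈ 2.8412

2.8412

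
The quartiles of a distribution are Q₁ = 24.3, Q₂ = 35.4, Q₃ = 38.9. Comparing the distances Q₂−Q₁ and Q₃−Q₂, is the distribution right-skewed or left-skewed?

left-skewed

Q₂ − Q₁ = 11.1;  Q₃ − Q₂ = 3.5
Q₂ − Q₁ > Q₃ − Q₂ ⇒ the lower half is more spread out ⇒ left-skewed.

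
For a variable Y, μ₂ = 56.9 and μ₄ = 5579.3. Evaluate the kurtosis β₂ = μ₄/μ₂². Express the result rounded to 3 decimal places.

1.723

μ₂² = 56.9² = 3237.61000
μ₄/μ₂² = 5579.3 / 3237.61000 = 1.72328
β₂ ≈ 1.723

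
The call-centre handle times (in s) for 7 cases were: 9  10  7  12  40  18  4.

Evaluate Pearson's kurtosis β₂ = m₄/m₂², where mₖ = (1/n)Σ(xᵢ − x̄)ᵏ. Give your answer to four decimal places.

4.0408

x̄ = 14.2857
Σ(xᵢ − x̄)² = 885.4286 ⇒ m₂ = 126.48980
Σ(xᵢ − x̄)⁴ = 452563.8192 ⇒ m₄ = 64651.97418
m₂² = 15999.66847
β₂ = m₄/m₂² = 64651.97418 / 15999.66847 ≈ 4.0408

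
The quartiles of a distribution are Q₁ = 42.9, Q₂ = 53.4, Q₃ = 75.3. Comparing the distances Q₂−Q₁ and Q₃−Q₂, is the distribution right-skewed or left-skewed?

right-skewed

Q₂ − Q₁ = 10.5;  Q₃ − Q₂ = 21.9
Q₃ − Q₂ > Q₂ − Q₁ ⇒ the upper half is more spread out ⇒ right-skewed.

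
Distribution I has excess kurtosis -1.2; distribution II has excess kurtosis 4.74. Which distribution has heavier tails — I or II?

II

Higher excess kurtosis ⇒ heavier tails relative to the normal distribution.
-1.2 vs 4.74: the larger is 4.74, so II has heavier tails. (II is leptokurtic — heavier-than-normal tails; the other is platykurtic.)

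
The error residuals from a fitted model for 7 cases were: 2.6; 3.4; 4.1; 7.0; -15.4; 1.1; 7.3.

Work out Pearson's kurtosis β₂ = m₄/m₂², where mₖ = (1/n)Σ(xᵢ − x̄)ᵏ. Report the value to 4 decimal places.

x̄ = 1.4429
Σ(xᵢ − x̄)² = 361.2171 ⇒ m₂ = 51.60245
Σ(xᵢ − x̄)⁴ = 82672.3104 ⇒ m₄ = 11810.33006
m₂² = 2662.81274
β₂ = m₄/m₂² = 11810.33006 / 2662.81274 ≈ 4.4353

4.4353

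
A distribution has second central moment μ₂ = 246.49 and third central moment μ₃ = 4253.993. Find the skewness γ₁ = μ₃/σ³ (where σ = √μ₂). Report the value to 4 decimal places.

σ = √μ₂ = √246.49 = 15.70000
σ³ = μ₂^(3/2) = 3869.89300
γ₁ = μ₃/σ³ = 4253.993 / 3869.89300 ≈ 1.0993

1.0993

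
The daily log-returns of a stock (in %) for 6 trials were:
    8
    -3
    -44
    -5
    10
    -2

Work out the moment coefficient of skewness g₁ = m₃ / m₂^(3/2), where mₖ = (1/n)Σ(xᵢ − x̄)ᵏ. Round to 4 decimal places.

-1.3936

x̄ = (8 - 3 - 44 - 5 + 10 - 2) / 6 = -6.0000
deviations (xᵢ − x̄): 14.0000, 3.0000, -38.0000, 1.0000, 16.0000, 4.0000
Σ(xᵢ − x̄)² = 1922.0000 ⇒ m₂ = 1922.0000/6 = 320.33333
Σ(xᵢ − x̄)³ = -47940.0000 ⇒ m₃ = -47940.0000/6 = -7990.00000
m₂^(3/2) = 320.33333^(1.5) = 5733.28062
g₁ = m₃ / m₂^(3/2) = -7990.00000 / 5733.28062 ≈ -1.3936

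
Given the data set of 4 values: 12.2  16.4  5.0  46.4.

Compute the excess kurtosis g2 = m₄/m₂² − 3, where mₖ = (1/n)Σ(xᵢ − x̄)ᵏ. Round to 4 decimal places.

-0.8206

x̄ = 20.0000
Σ(xᵢ − x̄)² = 995.7600 ⇒ m₂ = 248.94000
Σ(xᵢ − x̄)⁴ = 540247.7088 ⇒ m₄ = 135061.92720
m₂² = 61971.12360
g2 = m₄/m₂² − 3 = 2.17943 − 3 ≈ -0.8206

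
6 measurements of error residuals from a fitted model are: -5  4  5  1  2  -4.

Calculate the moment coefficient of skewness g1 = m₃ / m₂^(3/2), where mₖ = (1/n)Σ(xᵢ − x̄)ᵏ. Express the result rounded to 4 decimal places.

-0.3718

x̄ = (-5 + 4 + 5 + 1 + 2 - 4) / 6 = 0.5000
deviations (xᵢ − x̄): -5.5000, 3.5000, 4.5000, 0.5000, 1.5000, -4.5000
Σ(xᵢ − x̄)² = 85.5000 ⇒ m₂ = 85.5000/6 = 14.25000
Σ(xᵢ − x̄)³ = -120.0000 ⇒ m₃ = -120.0000/6 = -20.00000
m₂^(3/2) = 14.25000^(1.5) = 53.79257
g1 = m₃ / m₂^(3/2) = -20.00000 / 53.79257 ≈ -0.3718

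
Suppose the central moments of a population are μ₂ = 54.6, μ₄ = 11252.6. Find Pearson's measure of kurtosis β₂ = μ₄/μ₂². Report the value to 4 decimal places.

3.7746

μ₂² = 54.6² = 2981.16000
μ₄/μ₂² = 11252.6 / 2981.16000 = 3.77457
β₂ ≈ 3.7746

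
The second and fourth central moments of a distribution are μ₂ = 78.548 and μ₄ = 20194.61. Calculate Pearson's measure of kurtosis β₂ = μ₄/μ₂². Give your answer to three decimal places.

μ₂² = 78.548² = 6169.78830
μ₄/μ₂² = 20194.61 / 6169.78830 = 3.27314
β₂ ≈ 3.273

3.273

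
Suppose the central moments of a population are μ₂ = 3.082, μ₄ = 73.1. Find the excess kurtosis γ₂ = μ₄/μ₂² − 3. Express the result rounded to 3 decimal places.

μ₂² = 3.082² = 9.49872
μ₄/μ₂² = 73.1 / 9.49872 = 7.69577
γ₂ = 7.69577 − 3 ≈ 4.696

4.696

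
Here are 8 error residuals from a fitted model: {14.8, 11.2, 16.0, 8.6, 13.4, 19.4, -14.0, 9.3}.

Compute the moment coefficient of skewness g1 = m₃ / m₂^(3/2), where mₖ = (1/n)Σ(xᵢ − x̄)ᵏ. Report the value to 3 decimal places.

-1.729

x̄ = (14.8 + 11.2 + 16.0 + 8.6 + 13.4 + 19.4 - 14.0 + 9.3) / 8 = 9.8375
deviations (xᵢ − x̄): 4.9625, 1.3625, 6.1625, -1.2375, 3.5625, 9.5625, -23.8375, -0.5375
Σ(xᵢ − x̄)² = 738.6388 ⇒ m₂ = 738.6388/8 = 92.32984
Σ(xᵢ − x̄)³ = -12268.7583 ⇒ m₃ = -12268.7583/8 = -1533.59479
m₂^(3/2) = 92.32984^(1.5) = 887.18288
g1 = m₃ / m₂^(3/2) = -1533.59479 / 887.18288 ≈ -1.729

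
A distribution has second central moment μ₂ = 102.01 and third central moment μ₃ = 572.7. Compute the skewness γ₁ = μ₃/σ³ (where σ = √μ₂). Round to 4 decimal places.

0.5559

σ = √μ₂ = √102.01 = 10.10000
σ³ = μ₂^(3/2) = 1030.30100
γ₁ = μ₃/σ³ = 572.7 / 1030.30100 ≈ 0.5559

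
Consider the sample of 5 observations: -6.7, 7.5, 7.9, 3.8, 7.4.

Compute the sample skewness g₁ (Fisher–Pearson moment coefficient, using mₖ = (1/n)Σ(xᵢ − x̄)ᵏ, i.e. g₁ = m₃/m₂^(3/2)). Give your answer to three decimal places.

x̄ = (-6.7 + 7.5 + 7.9 + 3.8 + 7.4) / 5 = 3.9800
deviations (xᵢ − x̄): -10.6800, 3.5200, 3.9200, -0.1800, 3.4200
Σ(xᵢ − x̄)² = 153.5480 ⇒ m₂ = 153.5480/5 = 30.70960
Σ(xᵢ − x̄)³ = -1074.3401 ⇒ m₃ = -1074.3401/5 = -214.86802
m₂^(3/2) = 30.70960^(1.5) = 170.18107
g₁ = m₃ / m₂^(3/2) = -214.86802 / 170.18107 ≈ -1.263

-1.263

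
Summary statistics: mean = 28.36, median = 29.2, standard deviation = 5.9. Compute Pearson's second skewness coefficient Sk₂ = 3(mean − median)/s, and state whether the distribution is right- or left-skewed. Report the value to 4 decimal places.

Sk₂ = 3(28.36 − 29.2) / 5.9 = 3 × -0.8400 / 5.9
    = -2.5200 / 5.9 ≈ -0.4271
Sk₂ < 0 ⇒ mean < median ⇒ left-skewed (negative skew).

-0.4271, left-skewed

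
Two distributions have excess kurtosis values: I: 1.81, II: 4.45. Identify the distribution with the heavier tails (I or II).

Higher excess kurtosis ⇒ heavier tails relative to the normal distribution.
1.81 vs 4.45: the larger is 4.45, so II has heavier tails.

II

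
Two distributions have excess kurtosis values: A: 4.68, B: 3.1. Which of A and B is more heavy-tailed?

A

Higher excess kurtosis ⇒ heavier tails relative to the normal distribution.
4.68 vs 3.1: the larger is 4.68, so A has heavier tails.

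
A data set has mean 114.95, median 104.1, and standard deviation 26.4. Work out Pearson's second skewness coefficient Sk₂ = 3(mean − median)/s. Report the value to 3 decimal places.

1.233

Sk₂ = 3(114.95 − 104.1) / 26.4 = 3 × 10.8500 / 26.4
    = 32.5500 / 26.4 ≈ 1.233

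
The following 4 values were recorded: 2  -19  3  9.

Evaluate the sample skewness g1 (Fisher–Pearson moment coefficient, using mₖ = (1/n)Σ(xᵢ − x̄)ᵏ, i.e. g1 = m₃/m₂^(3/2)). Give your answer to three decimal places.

-0.927

x̄ = (2 - 19 + 3 + 9) / 4 = -1.2500
deviations (xᵢ − x̄): 3.2500, -17.7500, 4.2500, 10.2500
Σ(xᵢ − x̄)² = 448.7500 ⇒ m₂ = 448.7500/4 = 112.18750
Σ(xᵢ − x̄)³ = -4404.3750 ⇒ m₃ = -4404.3750/4 = -1101.09375
m₂^(3/2) = 112.18750^(1.5) = 1188.27430
g1 = m₃ / m₂^(3/2) = -1101.09375 / 1188.27430 ≈ -0.927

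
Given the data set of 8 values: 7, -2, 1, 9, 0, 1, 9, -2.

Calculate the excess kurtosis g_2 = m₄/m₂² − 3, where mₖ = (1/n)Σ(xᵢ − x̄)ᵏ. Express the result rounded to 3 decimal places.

x̄ = 2.8750
Σ(xᵢ − x̄)² = 154.8750 ⇒ m₂ = 19.35938
Σ(xᵢ − x̄)⁴ = 4327.0254 ⇒ m₄ = 540.87817
m₂² = 374.78540
g_2 = m₄/m₂² − 3 = 1.44317 − 3 ≈ -1.557

-1.557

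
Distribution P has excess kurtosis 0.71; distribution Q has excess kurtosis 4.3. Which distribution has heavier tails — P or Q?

Higher excess kurtosis ⇒ heavier tails relative to the normal distribution.
0.71 vs 4.3: the larger is 4.3, so Q has heavier tails.

Q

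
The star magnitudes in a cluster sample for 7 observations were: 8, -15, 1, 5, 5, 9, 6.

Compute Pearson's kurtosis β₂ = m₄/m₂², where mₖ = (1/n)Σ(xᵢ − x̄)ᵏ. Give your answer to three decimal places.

x̄ = 2.7143
Σ(xᵢ − x̄)² = 405.4286 ⇒ m₂ = 57.91837
Σ(xᵢ − x̄)⁴ = 100989.2886 ⇒ m₄ = 14427.04123
m₂² = 3354.53728
β₂ = m₄/m₂² = 14427.04123 / 3354.53728 ≈ 4.301

4.301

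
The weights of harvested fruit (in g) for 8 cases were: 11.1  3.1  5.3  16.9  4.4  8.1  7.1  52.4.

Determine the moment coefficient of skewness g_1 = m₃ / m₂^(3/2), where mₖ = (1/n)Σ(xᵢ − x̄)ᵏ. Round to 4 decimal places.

x̄ = (11.1 + 3.1 + 5.3 + 16.9 + 4.4 + 8.1 + 7.1 + 52.4) / 8 = 13.5500
deviations (xᵢ − x̄): -2.4500, -10.4500, -8.2500, 3.3500, -9.1500, -5.4500, -6.4500, 38.8500
Σ(xᵢ − x̄)² = 1858.8400 ⇒ m₂ = 1858.8400/8 = 232.35500
Σ(xᵢ − x̄)³ = 55761.1110 ⇒ m₃ = 55761.1110/8 = 6970.13888
m₂^(3/2) = 232.35500^(1.5) = 3541.83262
g_1 = m₃ / m₂^(3/2) = 6970.13888 / 3541.83262 ≈ 1.9679

1.9679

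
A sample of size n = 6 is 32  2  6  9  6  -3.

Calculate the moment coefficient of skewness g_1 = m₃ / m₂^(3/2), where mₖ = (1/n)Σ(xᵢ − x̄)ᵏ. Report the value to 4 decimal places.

1.3137

x̄ = (32 + 2 + 6 + 9 + 6 - 3) / 6 = 8.6667
deviations (xᵢ − x̄): 23.3333, -6.6667, -2.6667, 0.3333, -2.6667, -11.6667
Σ(xᵢ − x̄)² = 739.3333 ⇒ m₂ = 739.3333/6 = 123.22222
Σ(xᵢ − x̄)³ = 10781.5556 ⇒ m₃ = 10781.5556/6 = 1796.92593
m₂^(3/2) = 123.22222^(1.5) = 1367.83451
g_1 = m₃ / m₂^(3/2) = 1796.92593 / 1367.83451 ≈ 1.3137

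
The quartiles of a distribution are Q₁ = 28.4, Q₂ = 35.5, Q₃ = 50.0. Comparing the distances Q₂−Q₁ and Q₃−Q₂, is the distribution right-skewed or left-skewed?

right-skewed

Q₂ − Q₁ = 7.1;  Q₃ − Q₂ = 14.5
Q₃ − Q₂ > Q₂ − Q₁ ⇒ the upper half is more spread out ⇒ right-skewed.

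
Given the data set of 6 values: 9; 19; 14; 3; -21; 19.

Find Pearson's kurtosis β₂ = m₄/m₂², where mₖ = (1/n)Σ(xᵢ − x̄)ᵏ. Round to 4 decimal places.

3.0940

x̄ = 7.1667
Σ(xᵢ − x̄)² = 1140.8333 ⇒ m₂ = 190.13889
Σ(xᵢ − x̄)⁴ = 671130.4861 ⇒ m₄ = 111855.08102
m₂² = 36152.79707
β₂ = m₄/m₂² = 111855.08102 / 36152.79707 ≈ 3.0940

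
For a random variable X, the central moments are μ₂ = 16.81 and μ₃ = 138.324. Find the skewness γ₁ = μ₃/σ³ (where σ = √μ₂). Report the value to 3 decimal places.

σ = √μ₂ = √16.81 = 4.10000
σ³ = μ₂^(3/2) = 68.92100
γ₁ = μ₃/σ³ = 138.324 / 68.92100 ≈ 2.007

2.007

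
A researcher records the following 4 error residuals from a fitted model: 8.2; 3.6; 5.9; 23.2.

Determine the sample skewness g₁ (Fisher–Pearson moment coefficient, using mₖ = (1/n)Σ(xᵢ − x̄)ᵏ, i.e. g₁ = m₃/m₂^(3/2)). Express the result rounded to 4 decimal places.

1.0014

x̄ = (8.2 + 3.6 + 5.9 + 23.2) / 4 = 10.2250
deviations (xᵢ − x̄): -2.0250, -6.6250, -4.3250, 12.9750
Σ(xᵢ − x̄)² = 235.0475 ⇒ m₂ = 235.0475/4 = 58.76188
Σ(xᵢ − x̄)³ = 1804.3684 ⇒ m₃ = 1804.3684/4 = 451.09209
m₂^(3/2) = 58.76188^(1.5) = 450.44676
g₁ = m₃ / m₂^(3/2) = 451.09209 / 450.44676 ≈ 1.0014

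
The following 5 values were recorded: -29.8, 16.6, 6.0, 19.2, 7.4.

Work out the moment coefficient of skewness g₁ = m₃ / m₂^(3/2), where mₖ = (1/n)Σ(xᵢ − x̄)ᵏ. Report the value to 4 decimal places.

x̄ = (-29.8 + 16.6 + 6.0 + 19.2 + 7.4) / 5 = 3.8800
deviations (xᵢ − x̄): -33.6800, 12.7200, 2.1200, 15.3200, 3.5200
Σ(xᵢ − x̄)² = 1547.7280 ⇒ m₂ = 1547.7280/5 = 309.54560
Σ(xᵢ − x̄)³ = -32497.7933 ⇒ m₃ = -32497.7933/5 = -6499.55866
m₂^(3/2) = 309.54560^(1.5) = 5446.11682
g₁ = m₃ / m₂^(3/2) = -6499.55866 / 5446.11682 ≈ -1.1934

-1.1934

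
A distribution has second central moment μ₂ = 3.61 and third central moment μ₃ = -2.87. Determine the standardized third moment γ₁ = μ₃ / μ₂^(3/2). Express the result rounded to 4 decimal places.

σ = √μ₂ = √3.61 = 1.90000
σ³ = μ₂^(3/2) = 6.85900
γ₁ = μ₃/σ³ = -2.87 / 6.85900 ≈ -0.4184

-0.4184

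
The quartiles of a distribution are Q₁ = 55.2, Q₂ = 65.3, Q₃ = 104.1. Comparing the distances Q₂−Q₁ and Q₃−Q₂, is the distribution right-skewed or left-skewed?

right-skewed

Q₂ − Q₁ = 10.1;  Q₃ − Q₂ = 38.8
Q₃ − Q₂ > Q₂ − Q₁ ⇒ the upper half is more spread out ⇒ right-skewed.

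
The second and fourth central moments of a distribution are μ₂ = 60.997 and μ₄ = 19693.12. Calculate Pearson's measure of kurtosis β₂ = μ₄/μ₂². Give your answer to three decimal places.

μ₂² = 60.997² = 3720.63401
μ₄/μ₂² = 19693.12 / 3720.63401 = 5.29295
β₂ ≈ 5.293

5.293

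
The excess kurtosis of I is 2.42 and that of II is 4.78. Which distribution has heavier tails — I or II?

Higher excess kurtosis ⇒ heavier tails relative to the normal distribution.
2.42 vs 4.78: the larger is 4.78, so II has heavier tails.

II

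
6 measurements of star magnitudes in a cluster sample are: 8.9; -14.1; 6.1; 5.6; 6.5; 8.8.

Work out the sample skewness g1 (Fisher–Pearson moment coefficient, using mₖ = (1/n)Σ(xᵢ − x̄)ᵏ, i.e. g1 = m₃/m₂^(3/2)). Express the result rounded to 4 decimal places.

-1.6875

x̄ = (8.9 - 14.1 + 6.1 + 5.6 + 6.5 + 8.8) / 6 = 3.6333
deviations (xᵢ − x̄): 5.2667, -17.7333, 2.4667, 1.9667, 2.8667, 5.1667
Σ(xᵢ − x̄)² = 387.0733 ⇒ m₂ = 387.0733/6 = 64.51222
Σ(xᵢ − x̄)³ = -5246.4416 ⇒ m₃ = -5246.4416/6 = -874.40693
m₂^(3/2) = 64.51222^(1.5) = 518.15895
g1 = m₃ / m₂^(3/2) = -874.40693 / 518.15895 ≈ -1.6875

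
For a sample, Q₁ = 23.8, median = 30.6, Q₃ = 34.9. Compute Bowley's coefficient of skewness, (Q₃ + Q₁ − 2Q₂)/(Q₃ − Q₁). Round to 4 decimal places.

numerator: Q₃ + Q₁ − 2Q₂ = 34.9 + 23.8 − 2×30.6 = -2.5000
denominator: Q₃ − Q₁ = 34.9 − 23.8 = 11.1000
Bowley skewness = -2.5000 / 11.1000 ≈ -0.2252

-0.2252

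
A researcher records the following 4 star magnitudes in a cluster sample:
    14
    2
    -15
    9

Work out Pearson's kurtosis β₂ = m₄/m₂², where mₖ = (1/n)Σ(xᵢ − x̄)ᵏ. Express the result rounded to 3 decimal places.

1.955

x̄ = 2.5000
Σ(xᵢ − x̄)² = 481.0000 ⇒ m₂ = 120.25000
Σ(xᵢ − x̄)⁴ = 113064.2500 ⇒ m₄ = 28266.06250
m₂² = 14460.06250
β₂ = m₄/m₂² = 28266.06250 / 14460.06250 ≈ 1.955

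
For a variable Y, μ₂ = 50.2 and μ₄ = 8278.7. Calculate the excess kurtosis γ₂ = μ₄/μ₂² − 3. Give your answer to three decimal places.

μ₂² = 50.2² = 2520.04000
μ₄/μ₂² = 8278.7 / 2520.04000 = 3.28515
γ₂ = 3.28515 − 3 ≈ 0.285

0.285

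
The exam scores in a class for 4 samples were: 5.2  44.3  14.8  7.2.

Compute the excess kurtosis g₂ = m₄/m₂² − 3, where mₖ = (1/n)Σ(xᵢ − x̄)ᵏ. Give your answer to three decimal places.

-0.818

x̄ = 17.8750
Σ(xᵢ − x̄)² = 982.3475 ⇒ m₂ = 245.58687
Σ(xᵢ − x̄)⁴ = 526481.3544 ⇒ m₄ = 131620.33860
m₂² = 60312.91317
g₂ = m₄/m₂² − 3 = 2.18229 − 3 ≈ -0.818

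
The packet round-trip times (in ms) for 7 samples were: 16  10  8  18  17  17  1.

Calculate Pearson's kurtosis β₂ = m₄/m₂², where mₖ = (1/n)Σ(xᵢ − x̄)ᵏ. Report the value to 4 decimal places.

x̄ = 12.4286
Σ(xᵢ − x̄)² = 241.7143 ⇒ m₂ = 34.53061
Σ(xᵢ − x̄)⁴ = 19478.6589 ⇒ m₄ = 2782.66556
m₂² = 1192.36318
β₂ = m₄/m₂² = 2782.66556 / 1192.36318 ≈ 2.3337

2.3337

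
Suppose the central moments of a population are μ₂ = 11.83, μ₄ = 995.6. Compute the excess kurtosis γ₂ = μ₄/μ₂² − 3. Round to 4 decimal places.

4.1140

μ₂² = 11.83² = 139.94890
μ₄/μ₂² = 995.6 / 139.94890 = 7.11403
γ₂ = 7.11403 − 3 ≈ 4.1140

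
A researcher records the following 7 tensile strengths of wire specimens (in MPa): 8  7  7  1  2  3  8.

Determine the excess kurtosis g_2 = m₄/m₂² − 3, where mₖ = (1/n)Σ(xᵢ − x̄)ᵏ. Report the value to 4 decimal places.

-1.6734

x̄ = 5.1429
Σ(xᵢ − x̄)² = 54.8571 ⇒ m₂ = 7.83673
Σ(xᵢ − x̄)⁴ = 570.2974 ⇒ m₄ = 81.47105
m₂² = 61.41441
g_2 = m₄/m₂² − 3 = 1.32658 − 3 ≈ -1.6734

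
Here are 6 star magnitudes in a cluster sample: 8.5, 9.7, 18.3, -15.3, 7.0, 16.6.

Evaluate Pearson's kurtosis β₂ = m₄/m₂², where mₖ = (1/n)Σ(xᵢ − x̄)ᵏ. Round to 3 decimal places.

x̄ = 7.4667
Σ(xᵢ − x̄)² = 725.3733 ⇒ m₂ = 120.89556
Σ(xᵢ − x̄)⁴ = 289414.9958 ⇒ m₄ = 48235.83263
m₂² = 14615.73535
β₂ = m₄/m₂² = 48235.83263 / 14615.73535 ≈ 3.300

3.300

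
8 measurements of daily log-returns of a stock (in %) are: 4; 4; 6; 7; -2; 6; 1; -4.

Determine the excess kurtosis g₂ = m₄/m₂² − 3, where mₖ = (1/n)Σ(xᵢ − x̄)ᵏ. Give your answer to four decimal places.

-1.0447

x̄ = 2.7500
Σ(xᵢ − x̄)² = 113.5000 ⇒ m₂ = 14.18750
Σ(xᵢ − x̄)⁴ = 3148.6563 ⇒ m₄ = 393.58203
m₂² = 201.28516
g₂ = m₄/m₂² − 3 = 1.95535 − 3 ≈ -1.0447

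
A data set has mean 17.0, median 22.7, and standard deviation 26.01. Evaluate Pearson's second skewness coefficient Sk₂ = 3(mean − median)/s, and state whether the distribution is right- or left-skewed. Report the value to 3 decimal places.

-0.657, left-skewed

Sk₂ = 3(17.0 − 22.7) / 26.01 = 3 × -5.7000 / 26.01
    = -17.1000 / 26.01 ≈ -0.657
Sk₂ < 0 ⇒ mean < median ⇒ left-skewed (negative skew).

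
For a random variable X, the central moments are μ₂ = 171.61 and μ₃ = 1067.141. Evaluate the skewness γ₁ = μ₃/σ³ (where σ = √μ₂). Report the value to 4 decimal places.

0.4747

σ = √μ₂ = √171.61 = 13.10000
σ³ = μ₂^(3/2) = 2248.09100
γ₁ = μ₃/σ³ = 1067.141 / 2248.09100 ≈ 0.4747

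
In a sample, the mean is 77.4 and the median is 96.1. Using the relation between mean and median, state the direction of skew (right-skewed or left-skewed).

mean − median = 77.4 − 96.1 = -18.7
mean < median ⇒ the longer tail is on the left ⇒ left-skewed (negatively skewed).

left-skewed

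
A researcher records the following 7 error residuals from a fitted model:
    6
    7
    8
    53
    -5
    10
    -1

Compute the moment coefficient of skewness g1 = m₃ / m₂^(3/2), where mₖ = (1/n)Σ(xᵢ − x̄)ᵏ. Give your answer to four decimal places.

1.7031

x̄ = (6 + 7 + 8 + 53 - 5 + 10 - 1) / 7 = 11.1429
deviations (xᵢ − x̄): -5.1429, -4.1429, -3.1429, 41.8571, -16.1429, -1.1429, -12.1429
Σ(xᵢ − x̄)² = 2214.8571 ⇒ m₂ = 2214.8571/7 = 316.40816
Σ(xᵢ − x̄)³ = 67097.7551 ⇒ m₃ = 67097.7551/7 = 9585.39359
m₂^(3/2) = 316.40816^(1.5) = 5628.22589
g1 = m₃ / m₂^(3/2) = 9585.39359 / 5628.22589 ≈ 1.7031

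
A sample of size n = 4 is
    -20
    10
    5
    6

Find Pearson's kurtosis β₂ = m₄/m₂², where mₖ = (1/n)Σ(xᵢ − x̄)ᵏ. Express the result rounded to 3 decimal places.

x̄ = 0.2500
Σ(xᵢ − x̄)² = 560.7500 ⇒ m₂ = 140.18750
Σ(xᵢ − x̄)⁴ = 178790.3281 ⇒ m₄ = 44697.58203
m₂² = 19652.53516
β₂ = m₄/m₂² = 44697.58203 / 19652.53516 ≈ 2.274

2.274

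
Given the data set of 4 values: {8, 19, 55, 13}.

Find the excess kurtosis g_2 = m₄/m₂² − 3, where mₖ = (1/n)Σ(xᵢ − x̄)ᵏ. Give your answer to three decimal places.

-0.783

x̄ = 23.7500
Σ(xᵢ − x̄)² = 1362.7500 ⇒ m₂ = 340.68750
Σ(xᵢ − x̄)⁴ = 1029073.0781 ⇒ m₄ = 257268.26953
m₂² = 116067.97266
g_2 = m₄/m₂² − 3 = 2.21653 − 3 ≈ -0.783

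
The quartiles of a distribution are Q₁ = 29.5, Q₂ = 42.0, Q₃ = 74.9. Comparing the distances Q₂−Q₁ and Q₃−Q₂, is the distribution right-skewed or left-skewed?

right-skewed

Q₂ − Q₁ = 12.5;  Q₃ − Q₂ = 32.9
Q₃ − Q₂ > Q₂ − Q₁ ⇒ the upper half is more spread out ⇒ right-skewed.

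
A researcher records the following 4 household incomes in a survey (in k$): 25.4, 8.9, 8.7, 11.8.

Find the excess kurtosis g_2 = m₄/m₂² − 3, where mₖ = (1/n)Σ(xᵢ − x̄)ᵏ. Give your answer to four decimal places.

-0.7599

x̄ = 13.7000
Σ(xᵢ − x̄)² = 188.5400 ⇒ m₂ = 47.13500
Σ(xᵢ − x̄)⁴ = 19907.7458 ⇒ m₄ = 4976.93645
m₂² = 2221.70822
g_2 = m₄/m₂² − 3 = 2.24014 − 3 ≈ -0.7599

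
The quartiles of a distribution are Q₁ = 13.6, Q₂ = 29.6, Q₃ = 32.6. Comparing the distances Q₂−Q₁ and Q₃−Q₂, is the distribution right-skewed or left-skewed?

Q₂ − Q₁ = 16.0;  Q₃ − Q₂ = 3.0
Q₂ − Q₁ > Q₃ − Q₂ ⇒ the lower half is more spread out ⇒ left-skewed.

left-skewed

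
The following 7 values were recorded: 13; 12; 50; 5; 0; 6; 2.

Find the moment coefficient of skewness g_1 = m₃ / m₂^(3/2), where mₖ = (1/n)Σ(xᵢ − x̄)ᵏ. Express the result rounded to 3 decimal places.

1.722

x̄ = (13 + 12 + 50 + 5 + 0 + 6 + 2) / 7 = 12.5714
deviations (xᵢ − x̄): 0.4286, -0.5714, 37.4286, -7.5714, -12.5714, -6.5714, -10.5714
Σ(xᵢ − x̄)² = 1771.7143 ⇒ m₂ = 1771.7143/7 = 253.10204
Σ(xᵢ − x̄)³ = 48547.4694 ⇒ m₃ = 48547.4694/7 = 6935.35277
m₂^(3/2) = 253.10204^(1.5) = 4026.64618
g_1 = m₃ / m₂^(3/2) = 6935.35277 / 4026.64618 ≈ 1.722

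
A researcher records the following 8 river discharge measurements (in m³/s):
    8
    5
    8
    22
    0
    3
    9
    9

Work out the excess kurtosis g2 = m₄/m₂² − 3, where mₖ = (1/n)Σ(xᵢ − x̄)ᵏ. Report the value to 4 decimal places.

0.9463

x̄ = 8.0000
Σ(xᵢ − x̄)² = 296.0000 ⇒ m₂ = 37.00000
Σ(xᵢ − x̄)⁴ = 43220.0000 ⇒ m₄ = 5402.50000
m₂² = 1369.00000
g2 = m₄/m₂² − 3 = 3.94631 − 3 ≈ 0.9463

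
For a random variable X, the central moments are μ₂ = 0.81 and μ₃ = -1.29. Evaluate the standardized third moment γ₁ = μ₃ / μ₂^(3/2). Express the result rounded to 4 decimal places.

σ = √μ₂ = √0.81 = 0.90000
σ³ = μ₂^(3/2) = 0.72900
γ₁ = μ₃/σ³ = -1.29 / 0.72900 ≈ -1.7695

-1.7695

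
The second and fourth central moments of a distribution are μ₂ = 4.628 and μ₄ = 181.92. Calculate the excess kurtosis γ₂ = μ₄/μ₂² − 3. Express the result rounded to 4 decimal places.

μ₂² = 4.628² = 21.41838
μ₄/μ₂² = 181.92 / 21.41838 = 8.49364
γ₂ = 8.49364 − 3 ≈ 5.4936

5.4936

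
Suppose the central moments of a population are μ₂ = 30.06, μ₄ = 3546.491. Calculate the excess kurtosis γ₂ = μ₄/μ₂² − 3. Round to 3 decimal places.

0.925

μ₂² = 30.06² = 903.60360
μ₄/μ₂² = 3546.491 / 903.60360 = 3.92483
γ₂ = 3.92483 − 3 ≈ 0.925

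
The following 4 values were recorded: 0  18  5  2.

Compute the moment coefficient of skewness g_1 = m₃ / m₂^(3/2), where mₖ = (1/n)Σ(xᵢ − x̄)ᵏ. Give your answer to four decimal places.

0.9417

x̄ = (0 + 18 + 5 + 2) / 4 = 6.2500
deviations (xᵢ − x̄): -6.2500, 11.7500, -1.2500, -4.2500
Σ(xᵢ − x̄)² = 196.7500 ⇒ m₂ = 196.7500/4 = 49.18750
Σ(xᵢ − x̄)³ = 1299.3750 ⇒ m₃ = 1299.3750/4 = 324.84375
m₂^(3/2) = 49.18750^(1.5) = 344.97063
g_1 = m₃ / m₂^(3/2) = 324.84375 / 344.97063 ≈ 0.9417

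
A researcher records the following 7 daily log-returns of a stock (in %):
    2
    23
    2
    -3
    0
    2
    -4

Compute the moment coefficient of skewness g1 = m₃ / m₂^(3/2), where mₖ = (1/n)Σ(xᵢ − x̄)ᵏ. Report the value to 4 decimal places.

1.7196

x̄ = (2 + 23 + 2 - 3 + 0 + 2 - 4) / 7 = 3.1429
deviations (xᵢ − x̄): -1.1429, 19.8571, -1.1429, -6.1429, -3.1429, -1.1429, -7.1429
Σ(xᵢ − x̄)² = 496.8571 ⇒ m₂ = 496.8571/7 = 70.97959
Σ(xᵢ − x̄)³ = 7198.0408 ⇒ m₃ = 7198.0408/7 = 1028.29155
m₂^(3/2) = 70.97959^(1.5) = 597.99871
g1 = m₃ / m₂^(3/2) = 1028.29155 / 597.99871 ≈ 1.7196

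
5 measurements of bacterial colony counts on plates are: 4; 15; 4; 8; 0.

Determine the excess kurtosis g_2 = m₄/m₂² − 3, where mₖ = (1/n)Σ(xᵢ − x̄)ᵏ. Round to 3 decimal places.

x̄ = 6.2000
Σ(xᵢ − x̄)² = 128.8000 ⇒ m₂ = 25.76000
Σ(xᵢ − x̄)⁴ = 7531.9360 ⇒ m₄ = 1506.38720
m₂² = 663.57760
g_2 = m₄/m₂² − 3 = 2.27010 − 3 ≈ -0.730

-0.730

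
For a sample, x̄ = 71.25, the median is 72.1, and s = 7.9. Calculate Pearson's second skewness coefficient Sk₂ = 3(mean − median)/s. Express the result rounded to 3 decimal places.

Sk₂ = 3(71.25 − 72.1) / 7.9 = 3 × -0.8500 / 7.9
    = -2.5500 / 7.9 ≈ -0.323

-0.323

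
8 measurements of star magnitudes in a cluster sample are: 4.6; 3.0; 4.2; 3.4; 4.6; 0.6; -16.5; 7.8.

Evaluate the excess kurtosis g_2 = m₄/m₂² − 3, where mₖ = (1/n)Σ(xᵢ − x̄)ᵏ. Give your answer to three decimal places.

2.384

x̄ = 1.4625
Σ(xᵢ − x̄)² = 396.8587 ⇒ m₂ = 49.60734
Σ(xᵢ − x̄)⁴ = 105987.2662 ⇒ m₄ = 13248.40827
m₂² = 2460.88855
g_2 = m₄/m₂² − 3 = 5.38359 − 3 ≈ 2.384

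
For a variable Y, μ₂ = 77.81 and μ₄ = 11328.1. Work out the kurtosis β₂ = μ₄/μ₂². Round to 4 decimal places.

μ₂² = 77.81² = 6054.39610
μ₄/μ₂² = 11328.1 / 6054.39610 = 1.87105
β₂ ≈ 1.8711

1.8711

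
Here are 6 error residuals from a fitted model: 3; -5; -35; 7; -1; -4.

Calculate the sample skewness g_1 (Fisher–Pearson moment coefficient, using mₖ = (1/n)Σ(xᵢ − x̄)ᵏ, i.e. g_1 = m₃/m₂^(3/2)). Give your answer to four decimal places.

x̄ = (3 - 5 - 35 + 7 - 1 - 4) / 6 = -5.8333
deviations (xᵢ − x̄): 8.8333, 0.8333, -29.1667, 12.8333, 4.8333, 1.8333
Σ(xᵢ − x̄)² = 1120.8333 ⇒ m₂ = 1120.8333/6 = 186.80556
Σ(xᵢ − x̄)³ = -21889.4444 ⇒ m₃ = -21889.4444/6 = -3648.24074
m₂^(3/2) = 186.80556^(1.5) = 2553.19910
g_1 = m₃ / m₂^(3/2) = -3648.24074 / 2553.19910 ≈ -1.4289

-1.4289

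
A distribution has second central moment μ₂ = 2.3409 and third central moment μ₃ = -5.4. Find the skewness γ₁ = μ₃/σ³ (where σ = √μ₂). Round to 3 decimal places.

σ = √μ₂ = √2.3409 = 1.53000
σ³ = μ₂^(3/2) = 3.58158
γ₁ = μ₃/σ³ = -5.4 / 3.58158 ≈ -1.508

-1.508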